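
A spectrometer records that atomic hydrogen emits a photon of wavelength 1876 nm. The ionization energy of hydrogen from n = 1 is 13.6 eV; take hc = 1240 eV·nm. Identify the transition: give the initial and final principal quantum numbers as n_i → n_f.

n_i = 4, n_f = 3

The photon energy is ΔE = hc/λ = 1240 / 1876 = 0.6610 eV.
With Z = 1, ΔE = 13.60 × (1/n_f² − 1/n_i²), so 1/n_f² − 1/n_i² = 0.04860.
Trying n_f = 3 gives 1/n_i² = 0.06251, i.e. n_i ≈ 4; this pair matches.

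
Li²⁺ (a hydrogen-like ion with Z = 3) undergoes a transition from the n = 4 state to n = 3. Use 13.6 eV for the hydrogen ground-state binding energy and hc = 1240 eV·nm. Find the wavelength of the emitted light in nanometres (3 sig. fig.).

208 nm

For Z = 3 the level energies scale as Z², so the effective Rydberg energy is 13.6 × 9 = 122.4 eV.
ΔE = 122.4 × (1/3² − 1/4²) = 122.4 × 0.04861 = 5.950 eV.
λ = hc/ΔE = 1240 / 5.950 = 208 nm.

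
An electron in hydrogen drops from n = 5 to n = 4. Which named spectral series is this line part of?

Brackett

The series is set by the lower level: n_f = 4 is the Brackett series.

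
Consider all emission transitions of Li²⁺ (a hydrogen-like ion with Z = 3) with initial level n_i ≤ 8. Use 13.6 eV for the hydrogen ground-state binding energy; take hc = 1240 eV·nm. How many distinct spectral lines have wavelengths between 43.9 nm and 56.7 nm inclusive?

4

Enumerate all n_i → n_f pairs with 1 ≤ n_f < n_i ≤ 8 and compute λ = 1240 / [13.6·9·(1/n_f² − 1/n_i²)].
Lines falling in [43.9, 56.7] nm: 7→2 (44.12 nm), 6→2 (45.59 nm), 5→2 (48.24 nm), 4→2 (54.03 nm).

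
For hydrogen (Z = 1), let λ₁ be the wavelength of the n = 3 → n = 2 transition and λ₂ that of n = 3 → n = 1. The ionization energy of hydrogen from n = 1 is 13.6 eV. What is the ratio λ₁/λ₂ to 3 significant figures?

6.40

λ ∝ 1/ΔE ∝ 1/(1/n_f² − 1/n_i²), and the Z² and hc factors cancel in the ratio.
λ₁/λ₂ = (1/1² − 1/3²)/(1/2² − 1/3²) = 0.8889/0.1389 = 6.40.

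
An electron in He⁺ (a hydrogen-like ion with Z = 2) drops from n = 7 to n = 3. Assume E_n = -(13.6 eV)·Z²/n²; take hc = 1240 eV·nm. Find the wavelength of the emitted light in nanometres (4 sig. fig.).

251.3 nm

For Z = 2 the level energies scale as Z², so the effective Rydberg energy is 13.6 × 4 = 54.40 eV.
ΔE = 54.40 × (1/3² − 1/7²) = 54.40 × 0.09070 = 4.934 eV.
λ = hc/ΔE = 1240 / 4.934 = 251.3 nm.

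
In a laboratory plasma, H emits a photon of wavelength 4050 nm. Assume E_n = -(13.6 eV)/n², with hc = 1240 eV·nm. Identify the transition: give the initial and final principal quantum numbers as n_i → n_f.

n_i = 5, n_f = 4

The photon energy is ΔE = hc/λ = 1240 / 4050 = 0.3062 eV.
With Z = 1, ΔE = 13.60 × (1/n_f² − 1/n_i²), so 1/n_f² − 1/n_i² = 0.02251.
Trying n_f = 4 gives 1/n_i² = 0.03999, i.e. n_i ≈ 5; this pair matches.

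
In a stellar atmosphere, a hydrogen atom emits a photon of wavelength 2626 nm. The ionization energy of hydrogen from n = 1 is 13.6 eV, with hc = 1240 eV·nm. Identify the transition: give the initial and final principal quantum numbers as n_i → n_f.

n_i = 6, n_f = 4

The photon energy is ΔE = hc/λ = 1240 / 2626 = 0.4722 eV.
With Z = 1, ΔE = 13.60 × (1/n_f² − 1/n_i²), so 1/n_f² − 1/n_i² = 0.03472.
Trying n_f = 4 gives 1/n_i² = 0.02778, i.e. n_i ≈ 6; this pair matches.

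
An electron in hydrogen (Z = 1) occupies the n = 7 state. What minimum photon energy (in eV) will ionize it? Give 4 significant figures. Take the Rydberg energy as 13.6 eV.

E_7 = −13.60/49 = −0.2776 eV, so ionization (to E = 0) requires 0.2776 eV.

0.2776 eV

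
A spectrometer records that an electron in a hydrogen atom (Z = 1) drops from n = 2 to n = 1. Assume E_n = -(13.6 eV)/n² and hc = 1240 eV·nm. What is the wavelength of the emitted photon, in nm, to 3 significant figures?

ΔE = 13.60 × (1/1² − 1/2²) = 13.60 × 0.7500 = 10.20 eV.
λ = hc/ΔE = 1240 / 10.20 = 122 nm.

122 nm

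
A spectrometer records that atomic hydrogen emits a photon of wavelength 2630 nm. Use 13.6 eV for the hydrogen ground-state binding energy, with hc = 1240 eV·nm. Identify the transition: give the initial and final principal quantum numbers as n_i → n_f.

The photon energy is ΔE = hc/λ = 1240 / 2630 = 0.4715 eV.
With Z = 1, ΔE = 13.60 × (1/n_f² − 1/n_i²), so 1/n_f² − 1/n_i² = 0.03467.
Trying n_f = 4 gives 1/n_i² = 0.02783, i.e. n_i ≈ 6; this pair matches.

n_i = 6, n_f = 4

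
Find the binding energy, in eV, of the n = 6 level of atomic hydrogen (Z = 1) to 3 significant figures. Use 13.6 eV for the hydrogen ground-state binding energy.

E_6 = −13.60/36 = −0.378 eV, so ionization (to E = 0) requires 0.378 eV.

0.378 eV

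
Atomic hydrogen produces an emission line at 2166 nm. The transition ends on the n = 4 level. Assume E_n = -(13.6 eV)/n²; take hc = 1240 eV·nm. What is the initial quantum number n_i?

The photon energy is ΔE = hc/λ = 1240 / 2166 = 0.5725 eV.
With Z = 1, ΔE = 13.60 × (1/n_f² − 1/n_i²), so 1/n_f² − 1/n_i² = 0.04209.
With n_f = 4: 1/n_i² = 1/16 − 0.04209 = 0.02041, so n_i ≈ 7.00.

n_i = 7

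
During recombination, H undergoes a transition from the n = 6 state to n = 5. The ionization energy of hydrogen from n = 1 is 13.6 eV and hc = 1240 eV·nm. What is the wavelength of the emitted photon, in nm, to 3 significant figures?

ΔE = 13.60 × (1/5² − 1/6²) = 13.60 × 0.01222 = 0.1662 eV.
λ = hc/ΔE = 1240 / 0.1662 = 7460 nm.
This line belongs to the Pfund series.

7460 nm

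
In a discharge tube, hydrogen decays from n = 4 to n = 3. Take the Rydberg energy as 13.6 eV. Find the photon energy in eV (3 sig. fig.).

0.661 eV

E_4 = −13.60/16 = −0.8500 eV and E_3 = −13.60/9 = −1.511 eV.
The photon energy is |E_4 − E_3| = 0.661 eV.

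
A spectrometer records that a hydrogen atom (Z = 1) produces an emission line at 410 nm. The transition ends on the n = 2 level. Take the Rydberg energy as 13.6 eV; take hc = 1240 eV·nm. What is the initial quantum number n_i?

The photon energy is ΔE = hc/λ = 1240 / 410 = 3.024 eV.
With Z = 1, ΔE = 13.60 × (1/n_f² − 1/n_i²), so 1/n_f² − 1/n_i² = 0.2224.
With n_f = 2: 1/n_i² = 1/4 − 0.2224 = 0.02762, so n_i ≈ 6.02.

n_i = 6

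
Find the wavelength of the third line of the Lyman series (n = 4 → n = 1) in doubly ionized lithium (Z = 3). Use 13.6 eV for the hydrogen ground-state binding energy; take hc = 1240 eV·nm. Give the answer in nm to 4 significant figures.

10.81 nm

The Lyman series terminates on n_f = 1; the third line has n_i = 1+3 = 4.
ΔE = 122.4 × (1/1² − 1/4²) = 114.8 eV.
λ = 1240 / 114.8 = 10.81 nm.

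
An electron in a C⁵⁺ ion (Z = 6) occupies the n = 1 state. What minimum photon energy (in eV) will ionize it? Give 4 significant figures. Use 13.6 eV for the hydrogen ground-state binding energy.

489.6 eV

E_n = −13.6 Z²/n² = −489.6/n² eV for Z = 6.
E_1 = −489.6/1 = −489.6 eV, so ionization (to E = 0) requires 489.6 eV.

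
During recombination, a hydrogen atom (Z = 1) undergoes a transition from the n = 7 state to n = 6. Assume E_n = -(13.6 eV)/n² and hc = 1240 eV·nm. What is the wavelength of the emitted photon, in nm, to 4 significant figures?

12370 nm

ΔE = 13.60 × (1/6² − 1/7²) = 13.60 × 0.007370 = 0.1002 eV.
λ = hc/ΔE = 1240 / 0.1002 = 12370 nm.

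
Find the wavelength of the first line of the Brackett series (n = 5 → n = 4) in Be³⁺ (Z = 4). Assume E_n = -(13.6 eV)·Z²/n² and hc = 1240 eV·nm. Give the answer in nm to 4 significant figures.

253.3 nm

The Brackett series terminates on n_f = 4; the first line has n_i = 4+1 = 5.
ΔE = 217.6 × (1/4² − 1/5²) = 4.896 eV.
λ = 1240 / 4.896 = 253.3 nm.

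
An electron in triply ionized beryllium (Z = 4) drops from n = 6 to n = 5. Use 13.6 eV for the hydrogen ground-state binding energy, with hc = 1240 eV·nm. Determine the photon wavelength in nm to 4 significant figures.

466.2 nm

For Z = 4 the level energies scale as Z², so the effective Rydberg energy is 13.6 × 16 = 217.6 eV.
ΔE = 217.6 × (1/5² − 1/6²) = 217.6 × 0.01222 = 2.660 eV.
λ = hc/ΔE = 1240 / 2.660 = 466.2 nm.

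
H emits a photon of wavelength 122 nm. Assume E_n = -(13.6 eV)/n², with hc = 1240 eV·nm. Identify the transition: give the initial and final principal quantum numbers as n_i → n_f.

n_i = 2, n_f = 1

The photon energy is ΔE = hc/λ = 1240 / 122 = 10.16 eV.
With Z = 1, ΔE = 13.60 × (1/n_f² − 1/n_i²), so 1/n_f² − 1/n_i² = 0.7473.
Trying n_f = 1 gives 1/n_i² = 0.2527, i.e. n_i ≈ 2; this pair matches.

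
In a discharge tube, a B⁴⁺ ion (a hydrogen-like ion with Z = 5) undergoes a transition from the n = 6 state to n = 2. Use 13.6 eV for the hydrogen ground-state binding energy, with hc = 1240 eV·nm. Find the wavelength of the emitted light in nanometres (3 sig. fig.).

16.4 nm

For Z = 5 the level energies scale as Z², so the effective Rydberg energy is 13.6 × 25 = 340.0 eV.
ΔE = 340.0 × (1/2² − 1/6²) = 340.0 × 0.2222 = 75.56 eV.
λ = hc/ΔE = 1240 / 75.56 = 16.4 nm.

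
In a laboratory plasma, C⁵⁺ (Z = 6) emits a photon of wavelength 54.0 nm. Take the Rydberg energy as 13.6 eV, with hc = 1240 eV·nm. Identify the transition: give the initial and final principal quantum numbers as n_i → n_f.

n_i = 8, n_f = 4

The photon energy is ΔE = hc/λ = 1240 / 54.0 = 22.96 eV.
With Z = 6, ΔE = 489.6 × (1/n_f² − 1/n_i²), so 1/n_f² − 1/n_i² = 0.04690.
Trying n_f = 4 gives 1/n_i² = 0.01560, i.e. n_i ≈ 8; this pair matches.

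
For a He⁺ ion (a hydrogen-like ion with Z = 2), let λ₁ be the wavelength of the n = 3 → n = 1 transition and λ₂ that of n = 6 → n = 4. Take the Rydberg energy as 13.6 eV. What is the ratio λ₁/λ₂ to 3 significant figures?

λ ∝ 1/ΔE ∝ 1/(1/n_f² − 1/n_i²), and the Z² and hc factors cancel in the ratio.
λ₁/λ₂ = (1/4² − 1/6²)/(1/1² − 1/3²) = 0.03472/0.8889 = 0.0391.

0.0391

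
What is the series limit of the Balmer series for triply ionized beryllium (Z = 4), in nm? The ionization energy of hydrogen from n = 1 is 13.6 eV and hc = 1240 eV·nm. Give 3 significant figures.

The Balmer series has lower level n_f = 2; the series limit corresponds to n_i → ∞.
ΔE_max = 13.6 × 16 / 2² = 54.40 eV.
λ_min = 1240 / 54.40 = 22.8 nm.

22.8 nm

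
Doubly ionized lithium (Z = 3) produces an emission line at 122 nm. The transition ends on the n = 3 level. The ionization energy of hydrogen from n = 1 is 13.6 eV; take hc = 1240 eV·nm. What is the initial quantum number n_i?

The photon energy is ΔE = hc/λ = 1240 / 122 = 10.16 eV.
With Z = 3, ΔE = 122.4 × (1/n_f² − 1/n_i²), so 1/n_f² − 1/n_i² = 0.08304.
With n_f = 3: 1/n_i² = 1/9 − 0.08304 = 0.02807, so n_i ≈ 5.97.

n_i = 6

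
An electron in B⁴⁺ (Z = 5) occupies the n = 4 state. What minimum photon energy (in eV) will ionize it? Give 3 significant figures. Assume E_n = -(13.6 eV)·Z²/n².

21.3 eV

E_n = −13.6 Z²/n² = −340.0/n² eV for Z = 5.
E_4 = −340.0/16 = −21.3 eV, so ionization (to E = 0) requires 21.3 eV.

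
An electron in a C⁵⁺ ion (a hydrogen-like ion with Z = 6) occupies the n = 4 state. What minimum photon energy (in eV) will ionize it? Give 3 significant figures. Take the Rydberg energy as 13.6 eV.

30.6 eV

E_n = −13.6 Z²/n² = −489.6/n² eV for Z = 6.
E_4 = −489.6/16 = −30.6 eV, so ionization (to E = 0) requires 30.6 eV.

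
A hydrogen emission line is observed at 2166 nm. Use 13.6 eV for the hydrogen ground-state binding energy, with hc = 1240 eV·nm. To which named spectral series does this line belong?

Brackett

ΔE = 1240/2166 = 0.5725 eV.
This matches 13.6 × (1/4² − 1/7²), so n_f = 4: the Brackett series.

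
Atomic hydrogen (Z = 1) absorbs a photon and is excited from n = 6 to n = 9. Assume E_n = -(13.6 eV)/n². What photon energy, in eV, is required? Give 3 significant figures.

0.210 eV

E_9 = −13.60/81 = −0.1679 eV and E_6 = −13.60/36 = −0.3778 eV.
The photon energy is |E_9 − E_6| = 0.210 eV.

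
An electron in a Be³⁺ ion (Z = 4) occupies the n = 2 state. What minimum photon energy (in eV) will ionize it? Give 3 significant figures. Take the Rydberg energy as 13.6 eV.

54.4 eV

E_n = −13.6 Z²/n² = −217.6/n² eV for Z = 4.
E_2 = −217.6/4 = −54.4 eV, so ionization (to E = 0) requires 54.4 eV.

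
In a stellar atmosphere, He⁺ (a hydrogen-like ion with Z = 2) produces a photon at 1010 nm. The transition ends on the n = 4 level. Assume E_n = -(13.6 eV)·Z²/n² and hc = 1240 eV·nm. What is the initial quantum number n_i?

The photon energy is ΔE = hc/λ = 1240 / 1010 = 1.228 eV.
With Z = 2, ΔE = 54.40 × (1/n_f² − 1/n_i²), so 1/n_f² − 1/n_i² = 0.02257.
With n_f = 4: 1/n_i² = 1/16 − 0.02257 = 0.03993, so n_i ≈ 5.00.

n_i = 5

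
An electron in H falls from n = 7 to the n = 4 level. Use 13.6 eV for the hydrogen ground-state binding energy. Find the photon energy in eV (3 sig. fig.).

E_7 = −13.60/49 = −0.2776 eV and E_4 = −13.60/16 = −0.8500 eV.
The photon energy is |E_7 − E_4| = 0.572 eV.

0.572 eV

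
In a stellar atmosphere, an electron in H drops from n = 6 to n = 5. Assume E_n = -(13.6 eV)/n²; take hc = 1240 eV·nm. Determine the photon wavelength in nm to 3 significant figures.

ΔE = 13.60 × (1/5² − 1/6²) = 13.60 × 0.01222 = 0.1662 eV.
λ = hc/ΔE = 1240 / 0.1662 = 7460 nm.
This line belongs to the Pfund series.

7460 nm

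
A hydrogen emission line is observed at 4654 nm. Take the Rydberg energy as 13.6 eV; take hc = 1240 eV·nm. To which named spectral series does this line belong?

ΔE = 1240/4654 = 0.2664 eV.
This matches 13.6 × (1/5² − 1/7²), so n_f = 5: the Pfund series.

Pfund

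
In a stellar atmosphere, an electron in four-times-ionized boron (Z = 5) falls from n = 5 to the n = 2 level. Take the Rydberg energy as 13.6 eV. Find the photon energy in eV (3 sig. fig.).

The Bohr energies scale as Z², so for Z = 5: E_n = −340.0/n² eV.
E_5 = −340.0/25 = −13.60 eV and E_2 = −340.0/4 = −85.00 eV.
The photon energy is |E_5 − E_2| = 71.4 eV.

71.4 eV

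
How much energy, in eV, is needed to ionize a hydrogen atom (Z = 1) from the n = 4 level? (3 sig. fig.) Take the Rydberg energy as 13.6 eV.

0.850 eV

E_4 = −13.60/16 = −0.850 eV, so ionization (to E = 0) requires 0.850 eV.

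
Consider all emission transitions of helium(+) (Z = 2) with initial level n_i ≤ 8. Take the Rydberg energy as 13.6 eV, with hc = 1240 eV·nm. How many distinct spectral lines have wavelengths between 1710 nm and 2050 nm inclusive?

2

Enumerate all n_i → n_f pairs with 1 ≤ n_f < n_i ≤ 8 and compute λ = 1240 / [13.6·4·(1/n_f² − 1/n_i²)].
Lines falling in [1710, 2050] nm: 6→5 (1865 nm), 8→6 (1876 nm).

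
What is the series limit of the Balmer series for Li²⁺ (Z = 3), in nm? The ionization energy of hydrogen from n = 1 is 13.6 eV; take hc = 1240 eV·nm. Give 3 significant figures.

40.5 nm

The Balmer series has lower level n_f = 2; the series limit corresponds to n_i → ∞.
ΔE_max = 13.6 × 9 / 2² = 30.60 eV.
λ_min = 1240 / 30.60 = 40.5 nm.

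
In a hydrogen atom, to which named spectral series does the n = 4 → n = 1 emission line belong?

The series is set by the lower level: n_f = 1 is the Lyman series.

Lyman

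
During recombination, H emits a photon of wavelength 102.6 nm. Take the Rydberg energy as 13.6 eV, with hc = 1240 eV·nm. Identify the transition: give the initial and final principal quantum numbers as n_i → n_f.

n_i = 3, n_f = 1

The photon energy is ΔE = hc/λ = 1240 / 102.6 = 12.09 eV.
With Z = 1, ΔE = 13.60 × (1/n_f² − 1/n_i²), so 1/n_f² − 1/n_i² = 0.8887.
Trying n_f = 1 gives 1/n_i² = 0.1113, i.e. n_i ≈ 3; this pair matches.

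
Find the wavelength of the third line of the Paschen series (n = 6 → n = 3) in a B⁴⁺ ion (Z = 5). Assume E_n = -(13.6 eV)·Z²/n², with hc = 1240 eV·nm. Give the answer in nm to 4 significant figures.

43.76 nm

The Paschen series terminates on n_f = 3; the third line has n_i = 3+3 = 6.
ΔE = 340.0 × (1/3² − 1/6²) = 28.33 eV.
λ = 1240 / 28.33 = 43.76 nm.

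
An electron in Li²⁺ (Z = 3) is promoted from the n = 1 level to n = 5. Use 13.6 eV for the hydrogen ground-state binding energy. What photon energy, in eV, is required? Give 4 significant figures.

The Bohr energies scale as Z², so for Z = 3: E_n = −122.4/n² eV.
E_5 = −122.4/25 = −4.896 eV and E_1 = −122.4/1 = −122.4 eV.
The photon energy is |E_5 − E_1| = 117.5 eV.

117.5 eV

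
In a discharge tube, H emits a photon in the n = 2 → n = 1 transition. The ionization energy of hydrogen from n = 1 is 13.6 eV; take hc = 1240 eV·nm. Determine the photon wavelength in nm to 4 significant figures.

ΔE = 13.60 × (1/1² − 1/2²) = 13.60 × 0.7500 = 10.20 eV.
λ = hc/ΔE = 1240 / 10.20 = 121.6 nm.

121.6 nm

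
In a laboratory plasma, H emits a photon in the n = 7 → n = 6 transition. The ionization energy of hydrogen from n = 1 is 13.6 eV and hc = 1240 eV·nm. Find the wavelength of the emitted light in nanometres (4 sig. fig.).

12370 nm

ΔE = 13.60 × (1/6² − 1/7²) = 13.60 × 0.007370 = 0.1002 eV.
λ = hc/ΔE = 1240 / 0.1002 = 12370 nm.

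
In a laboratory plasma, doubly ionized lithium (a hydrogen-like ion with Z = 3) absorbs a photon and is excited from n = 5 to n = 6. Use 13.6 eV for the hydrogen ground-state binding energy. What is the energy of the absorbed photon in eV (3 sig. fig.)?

1.50 eV

The Bohr energies scale as Z², so for Z = 3: E_n = −122.4/n² eV.
E_6 = −122.4/36 = −3.400 eV and E_5 = −122.4/25 = −4.896 eV.
The photon energy is |E_6 − E_5| = 1.50 eV.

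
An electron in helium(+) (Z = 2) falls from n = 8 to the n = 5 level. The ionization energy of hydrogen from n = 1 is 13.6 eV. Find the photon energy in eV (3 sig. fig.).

The Bohr energies scale as Z², so for Z = 2: E_n = −54.40/n² eV.
E_8 = −54.40/64 = −0.8500 eV and E_5 = −54.40/25 = −2.176 eV.
The photon energy is |E_8 − E_5| = 1.33 eV.

1.33 eV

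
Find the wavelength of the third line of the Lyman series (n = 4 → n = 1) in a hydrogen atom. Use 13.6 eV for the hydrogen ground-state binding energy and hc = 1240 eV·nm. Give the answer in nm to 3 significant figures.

97.3 nm

The Lyman series terminates on n_f = 1; the third line has n_i = 1+3 = 4.
ΔE = 13.60 × (1/1² − 1/4²) = 12.75 eV.
λ = 1240 / 12.75 = 97.3 nm.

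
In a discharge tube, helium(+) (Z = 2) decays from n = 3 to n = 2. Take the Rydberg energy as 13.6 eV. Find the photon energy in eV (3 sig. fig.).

7.56 eV

The Bohr energies scale as Z², so for Z = 2: E_n = −54.40/n² eV.
E_3 = −54.40/9 = −6.044 eV and E_2 = −54.40/4 = −13.60 eV.
The photon energy is |E_3 − E_2| = 7.56 eV.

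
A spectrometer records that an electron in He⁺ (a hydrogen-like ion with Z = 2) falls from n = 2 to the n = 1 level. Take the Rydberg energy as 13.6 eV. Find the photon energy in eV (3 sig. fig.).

40.8 eV

The Bohr energies scale as Z², so for Z = 2: E_n = −54.40/n² eV.
E_2 = −54.40/4 = −13.60 eV and E_1 = −54.40/1 = −54.40 eV.
The photon energy is |E_2 − E_1| = 40.8 eV.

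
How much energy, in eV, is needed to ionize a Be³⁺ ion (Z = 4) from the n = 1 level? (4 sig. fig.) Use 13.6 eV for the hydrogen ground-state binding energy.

E_n = −13.6 Z²/n² = −217.6/n² eV for Z = 4.
E_1 = −217.6/1 = −217.6 eV, so ionization (to E = 0) requires 217.6 eV.

217.6 eV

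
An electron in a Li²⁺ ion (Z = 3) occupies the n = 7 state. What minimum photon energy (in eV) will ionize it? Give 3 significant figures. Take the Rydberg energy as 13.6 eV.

2.50 eV

E_n = −13.6 Z²/n² = −122.4/n² eV for Z = 3.
E_7 = −122.4/49 = −2.50 eV, so ionization (to E = 0) requires 2.50 eV.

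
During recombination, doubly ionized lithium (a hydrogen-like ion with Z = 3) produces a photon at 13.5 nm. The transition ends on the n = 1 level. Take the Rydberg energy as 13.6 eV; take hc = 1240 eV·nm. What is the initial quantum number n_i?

The photon energy is ΔE = hc/λ = 1240 / 13.5 = 91.85 eV.
With Z = 3, ΔE = 122.4 × (1/n_f² − 1/n_i²), so 1/n_f² − 1/n_i² = 0.7504.
With n_f = 1: 1/n_i² = 1/1 − 0.7504 = 0.2496, so n_i ≈ 2.00.

n_i = 2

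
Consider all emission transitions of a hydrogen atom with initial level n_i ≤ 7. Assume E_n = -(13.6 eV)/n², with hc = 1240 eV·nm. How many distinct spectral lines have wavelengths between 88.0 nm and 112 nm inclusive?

Enumerate all n_i → n_f pairs with 1 ≤ n_f < n_i ≤ 7 and compute λ = 1240 / [13.6·1·(1/n_f² − 1/n_i²)].
Lines falling in [88.0, 112] nm: 7→1 (93.08 nm), 6→1 (93.78 nm), 5→1 (94.98 nm), 4→1 (97.25 nm), 3→1 (102.6 nm).

5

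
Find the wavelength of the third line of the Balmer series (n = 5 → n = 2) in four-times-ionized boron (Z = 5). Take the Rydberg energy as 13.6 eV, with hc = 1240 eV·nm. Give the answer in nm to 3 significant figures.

The Balmer series terminates on n_f = 2; the third line has n_i = 2+3 = 5.
ΔE = 340.0 × (1/2² − 1/5²) = 71.40 eV.
λ = 1240 / 71.40 = 17.4 nm.

17.4 nm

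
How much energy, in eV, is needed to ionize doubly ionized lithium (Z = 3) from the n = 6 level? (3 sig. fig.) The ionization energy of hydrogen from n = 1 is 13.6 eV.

3.40 eV

E_n = −13.6 Z²/n² = −122.4/n² eV for Z = 3.
E_6 = −122.4/36 = −3.40 eV, so ionization (to E = 0) requires 3.40 eV.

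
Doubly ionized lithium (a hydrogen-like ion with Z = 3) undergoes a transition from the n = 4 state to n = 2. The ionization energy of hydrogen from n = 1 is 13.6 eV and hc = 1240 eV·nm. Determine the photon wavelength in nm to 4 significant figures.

54.03 nm

For Z = 3 the level energies scale as Z², so the effective Rydberg energy is 13.6 × 9 = 122.4 eV.
ΔE = 122.4 × (1/2² − 1/4²) = 122.4 × 0.1875 = 22.95 eV.
λ = hc/ΔE = 1240 / 22.95 = 54.03 nm.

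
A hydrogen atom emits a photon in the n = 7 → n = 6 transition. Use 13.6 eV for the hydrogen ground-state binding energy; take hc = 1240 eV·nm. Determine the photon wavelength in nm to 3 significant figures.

12400 nm

ΔE = 13.60 × (1/6² − 1/7²) = 13.60 × 0.007370 = 0.1002 eV.
λ = hc/ΔE = 1240 / 0.1002 = 12400 nm.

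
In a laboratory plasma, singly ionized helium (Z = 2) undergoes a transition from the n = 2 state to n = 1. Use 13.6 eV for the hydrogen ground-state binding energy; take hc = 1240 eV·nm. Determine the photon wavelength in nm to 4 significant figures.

30.39 nm

For Z = 2 the level energies scale as Z², so the effective Rydberg energy is 13.6 × 4 = 54.40 eV.
ΔE = 54.40 × (1/1² − 1/2²) = 54.40 × 0.7500 = 40.80 eV.
λ = hc/ΔE = 1240 / 40.80 = 30.39 nm.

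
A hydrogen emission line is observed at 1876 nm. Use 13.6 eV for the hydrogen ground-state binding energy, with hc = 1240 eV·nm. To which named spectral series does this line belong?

Paschen

ΔE = 1240/1876 = 0.6610 eV.
This matches 13.6 × (1/3² − 1/4²), so n_f = 3: the Paschen series.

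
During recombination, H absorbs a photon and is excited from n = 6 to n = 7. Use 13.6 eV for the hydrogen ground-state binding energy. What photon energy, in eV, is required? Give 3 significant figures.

E_7 = −13.60/49 = −0.2776 eV and E_6 = −13.60/36 = −0.3778 eV.
The photon energy is |E_7 − E_6| = 0.100 eV.

0.100 eV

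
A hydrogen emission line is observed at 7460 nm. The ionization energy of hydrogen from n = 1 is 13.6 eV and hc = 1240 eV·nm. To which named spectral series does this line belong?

Pfund

ΔE = 1240/7460 = 0.1662 eV.
This matches 13.6 × (1/5² − 1/6²), so n_f = 5: the Pfund series.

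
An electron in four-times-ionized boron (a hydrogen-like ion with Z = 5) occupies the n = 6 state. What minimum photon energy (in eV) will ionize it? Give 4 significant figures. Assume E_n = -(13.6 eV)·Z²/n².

9.444 eV

E_n = −13.6 Z²/n² = −340.0/n² eV for Z = 5.
E_6 = −340.0/36 = −9.444 eV, so ionization (to E = 0) requires 9.444 eV.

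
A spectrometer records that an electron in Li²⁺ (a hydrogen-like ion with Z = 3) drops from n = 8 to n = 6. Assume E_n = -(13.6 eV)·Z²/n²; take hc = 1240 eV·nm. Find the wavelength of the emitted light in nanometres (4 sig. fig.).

833.6 nm

For Z = 3 the level energies scale as Z², so the effective Rydberg energy is 13.6 × 9 = 122.4 eV.
ΔE = 122.4 × (1/6² − 1/8²) = 122.4 × 0.01215 = 1.488 eV.
λ = hc/ΔE = 1240 / 1.488 = 833.6 nm.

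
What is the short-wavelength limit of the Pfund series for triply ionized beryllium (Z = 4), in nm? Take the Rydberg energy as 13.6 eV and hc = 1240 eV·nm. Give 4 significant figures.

The Pfund series has lower level n_f = 5; the series limit corresponds to n_i → ∞.
ΔE_max = 13.6 × 16 / 5² = 8.704 eV.
λ_min = 1240 / 8.704 = 142.5 nm.

142.5 nm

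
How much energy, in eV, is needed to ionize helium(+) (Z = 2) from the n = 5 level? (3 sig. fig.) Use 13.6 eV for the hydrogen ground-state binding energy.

2.18 eV

E_n = −13.6 Z²/n² = −54.40/n² eV for Z = 2.
E_5 = −54.40/25 = −2.18 eV, so ionization (to E = 0) requires 2.18 eV.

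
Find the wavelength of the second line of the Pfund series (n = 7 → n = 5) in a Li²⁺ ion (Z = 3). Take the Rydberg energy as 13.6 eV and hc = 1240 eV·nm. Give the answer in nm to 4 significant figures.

The Pfund series terminates on n_f = 5; the second line has n_i = 5+2 = 7.
ΔE = 122.4 × (1/5² − 1/7²) = 2.398 eV.
λ = 1240 / 2.398 = 517.1 nm.

517.1 nm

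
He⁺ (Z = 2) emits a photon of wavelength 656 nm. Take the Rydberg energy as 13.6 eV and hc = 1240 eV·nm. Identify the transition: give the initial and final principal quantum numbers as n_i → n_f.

The photon energy is ΔE = hc/λ = 1240 / 656 = 1.890 eV.
With Z = 2, ΔE = 54.40 × (1/n_f² − 1/n_i²), so 1/n_f² − 1/n_i² = 0.03475.
Trying n_f = 4 gives 1/n_i² = 0.02775, i.e. n_i ≈ 6; this pair matches.

n_i = 6, n_f = 4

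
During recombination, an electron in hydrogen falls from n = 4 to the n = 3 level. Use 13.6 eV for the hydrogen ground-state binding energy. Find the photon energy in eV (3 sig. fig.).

0.661 eV

E_4 = −13.60/16 = −0.8500 eV and E_3 = −13.60/9 = −1.511 eV.
The photon energy is |E_4 − E_3| = 0.661 eV.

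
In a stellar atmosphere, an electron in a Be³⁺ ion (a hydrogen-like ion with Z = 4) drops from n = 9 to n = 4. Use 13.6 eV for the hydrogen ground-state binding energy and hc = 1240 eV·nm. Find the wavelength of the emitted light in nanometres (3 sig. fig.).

114 nm

For Z = 4 the level energies scale as Z², so the effective Rydberg energy is 13.6 × 16 = 217.6 eV.
ΔE = 217.6 × (1/4² − 1/9²) = 217.6 × 0.05015 = 10.91 eV.
λ = hc/ΔE = 1240 / 10.91 = 114 nm.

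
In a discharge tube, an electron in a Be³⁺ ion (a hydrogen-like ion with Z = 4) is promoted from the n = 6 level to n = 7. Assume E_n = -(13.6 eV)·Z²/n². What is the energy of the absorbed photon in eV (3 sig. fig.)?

1.60 eV

The Bohr energies scale as Z², so for Z = 4: E_n = −217.6/n² eV.
E_7 = −217.6/49 = −4.441 eV and E_6 = −217.6/36 = −6.044 eV.
The photon energy is |E_7 − E_6| = 1.60 eV.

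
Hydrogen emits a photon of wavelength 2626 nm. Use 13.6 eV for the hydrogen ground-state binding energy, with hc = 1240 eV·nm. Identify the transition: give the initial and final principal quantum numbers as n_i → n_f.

n_i = 6, n_f = 4

The photon energy is ΔE = hc/λ = 1240 / 2626 = 0.4722 eV.
With Z = 1, ΔE = 13.60 × (1/n_f² − 1/n_i²), so 1/n_f² − 1/n_i² = 0.03472.
Trying n_f = 4 gives 1/n_i² = 0.02778, i.e. n_i ≈ 6; this pair matches.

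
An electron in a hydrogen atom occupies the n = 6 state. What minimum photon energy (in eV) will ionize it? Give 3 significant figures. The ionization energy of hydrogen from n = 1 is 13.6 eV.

0.378 eV

E_6 = −13.60/36 = −0.378 eV, so ionization (to E = 0) requires 0.378 eV.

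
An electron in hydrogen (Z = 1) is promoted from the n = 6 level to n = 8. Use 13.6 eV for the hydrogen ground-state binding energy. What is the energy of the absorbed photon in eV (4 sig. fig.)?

0.1653 eV

E_8 = −13.60/64 = −0.2125 eV and E_6 = −13.60/36 = −0.3778 eV.
The photon energy is |E_8 − E_6| = 0.1653 eV.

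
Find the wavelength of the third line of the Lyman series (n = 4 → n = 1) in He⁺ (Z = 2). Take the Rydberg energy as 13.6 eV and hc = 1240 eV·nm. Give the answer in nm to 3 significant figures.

The Lyman series terminates on n_f = 1; the third line has n_i = 1+3 = 4.
ΔE = 54.40 × (1/1² − 1/4²) = 51.00 eV.
λ = 1240 / 51.00 = 24.3 nm.

24.3 nm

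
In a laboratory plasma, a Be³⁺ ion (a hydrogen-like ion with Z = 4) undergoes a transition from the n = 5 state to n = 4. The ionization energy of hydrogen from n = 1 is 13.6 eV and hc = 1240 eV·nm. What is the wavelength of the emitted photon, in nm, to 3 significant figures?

For Z = 4 the level energies scale as Z², so the effective Rydberg energy is 13.6 × 16 = 217.6 eV.
ΔE = 217.6 × (1/4² − 1/5²) = 217.6 × 0.02250 = 4.896 eV.
λ = hc/ΔE = 1240 / 4.896 = 253 nm.

253 nm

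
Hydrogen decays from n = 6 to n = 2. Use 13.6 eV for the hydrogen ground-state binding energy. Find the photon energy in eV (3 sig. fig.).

E_6 = −13.60/36 = −0.3778 eV and E_2 = −13.60/4 = −3.400 eV.
The photon energy is |E_6 − E_2| = 3.02 eV.

3.02 eV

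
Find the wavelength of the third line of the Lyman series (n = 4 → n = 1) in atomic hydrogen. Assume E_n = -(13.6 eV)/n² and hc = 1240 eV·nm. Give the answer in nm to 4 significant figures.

The Lyman series terminates on n_f = 1; the third line has n_i = 1+3 = 4.
ΔE = 13.60 × (1/1² − 1/4²) = 12.75 eV.
λ = 1240 / 12.75 = 97.25 nm.

97.25 nm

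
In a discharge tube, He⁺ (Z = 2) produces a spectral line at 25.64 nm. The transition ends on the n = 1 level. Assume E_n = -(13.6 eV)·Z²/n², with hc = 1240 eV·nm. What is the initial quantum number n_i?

n_i = 3

The photon energy is ΔE = hc/λ = 1240 / 25.64 = 48.36 eV.
With Z = 2, ΔE = 54.40 × (1/n_f² − 1/n_i²), so 1/n_f² − 1/n_i² = 0.8890.
With n_f = 1: 1/n_i² = 1/1 − 0.8890 = 0.1110, so n_i ≈ 3.00.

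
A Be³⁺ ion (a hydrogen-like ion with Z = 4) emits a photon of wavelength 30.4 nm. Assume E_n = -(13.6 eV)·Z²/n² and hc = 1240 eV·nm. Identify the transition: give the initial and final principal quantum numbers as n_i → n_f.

The photon energy is ΔE = hc/λ = 1240 / 30.4 = 40.79 eV.
With Z = 4, ΔE = 217.6 × (1/n_f² − 1/n_i²), so 1/n_f² − 1/n_i² = 0.1875.
Trying n_f = 2 gives 1/n_i² = 0.06255, i.e. n_i ≈ 4; this pair matches.

n_i = 4, n_f = 2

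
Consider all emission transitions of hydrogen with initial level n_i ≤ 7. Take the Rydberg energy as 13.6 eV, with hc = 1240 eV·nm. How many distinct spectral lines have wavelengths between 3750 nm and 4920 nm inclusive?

Enumerate all n_i → n_f pairs with 1 ≤ n_f < n_i ≤ 7 and compute λ = 1240 / [13.6·1·(1/n_f² − 1/n_i²)].
Lines falling in [3750, 4920] nm: 5→4 (4052 nm), 7→5 (4654 nm).

2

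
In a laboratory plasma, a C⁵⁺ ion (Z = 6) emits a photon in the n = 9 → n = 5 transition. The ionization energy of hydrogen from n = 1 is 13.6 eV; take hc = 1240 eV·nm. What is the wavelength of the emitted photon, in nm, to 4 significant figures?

For Z = 6 the level energies scale as Z², so the effective Rydberg energy is 13.6 × 36 = 489.6 eV.
ΔE = 489.6 × (1/5² − 1/9²) = 489.6 × 0.02765 = 13.54 eV.
λ = hc/ΔE = 1240 / 13.54 = 91.58 nm.

91.58 nm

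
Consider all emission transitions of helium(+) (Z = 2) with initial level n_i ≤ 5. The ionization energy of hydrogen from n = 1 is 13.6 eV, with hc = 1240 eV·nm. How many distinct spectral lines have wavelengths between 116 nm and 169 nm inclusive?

2

Enumerate all n_i → n_f pairs with 1 ≤ n_f < n_i ≤ 5 and compute λ = 1240 / [13.6·4·(1/n_f² − 1/n_i²)].
Lines falling in [116, 169] nm: 4→2 (121.6 nm), 3→2 (164.1 nm).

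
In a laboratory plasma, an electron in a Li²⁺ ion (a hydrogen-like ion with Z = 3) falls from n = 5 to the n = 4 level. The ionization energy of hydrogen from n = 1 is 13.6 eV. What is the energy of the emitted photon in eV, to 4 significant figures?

2.754 eV

The Bohr energies scale as Z², so for Z = 3: E_n = −122.4/n² eV.
E_5 = −122.4/25 = −4.896 eV and E_4 = −122.4/16 = −7.650 eV.
The photon energy is |E_5 − E_4| = 2.754 eV.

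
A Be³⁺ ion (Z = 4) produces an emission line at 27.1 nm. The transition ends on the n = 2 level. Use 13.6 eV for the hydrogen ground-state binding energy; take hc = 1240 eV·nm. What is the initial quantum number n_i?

The photon energy is ΔE = hc/λ = 1240 / 27.1 = 45.76 eV.
With Z = 4, ΔE = 217.6 × (1/n_f² − 1/n_i²), so 1/n_f² − 1/n_i² = 0.2103.
With n_f = 2: 1/n_i² = 1/4 − 0.2103 = 0.03972, so n_i ≈ 5.02.

n_i = 5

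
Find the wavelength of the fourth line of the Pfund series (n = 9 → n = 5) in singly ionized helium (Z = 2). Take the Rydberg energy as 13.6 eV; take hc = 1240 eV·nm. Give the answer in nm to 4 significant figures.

The Pfund series terminates on n_f = 5; the fourth line has n_i = 5+4 = 9.
ΔE = 54.40 × (1/5² − 1/9²) = 1.504 eV.
λ = 1240 / 1.504 = 824.3 nm.

824.3 nm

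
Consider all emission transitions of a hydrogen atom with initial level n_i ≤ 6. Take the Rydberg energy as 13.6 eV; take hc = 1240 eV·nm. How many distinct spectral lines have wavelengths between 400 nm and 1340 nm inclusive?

6

Enumerate all n_i → n_f pairs with 1 ≤ n_f < n_i ≤ 6 and compute λ = 1240 / [13.6·1·(1/n_f² − 1/n_i²)].
Lines falling in [400, 1340] nm: 6→2 (410.3 nm), 5→2 (434.2 nm), 4→2 (486.3 nm), 3→2 (656.5 nm), 6→3 (1094 nm), 5→3 (1282 nm).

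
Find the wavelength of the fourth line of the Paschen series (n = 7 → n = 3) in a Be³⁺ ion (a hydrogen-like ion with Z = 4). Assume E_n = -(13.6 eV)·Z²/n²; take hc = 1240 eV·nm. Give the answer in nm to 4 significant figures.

62.83 nm

The Paschen series terminates on n_f = 3; the fourth line has n_i = 3+4 = 7.
ΔE = 217.6 × (1/3² − 1/7²) = 19.74 eV.
λ = 1240 / 19.74 = 62.83 nm.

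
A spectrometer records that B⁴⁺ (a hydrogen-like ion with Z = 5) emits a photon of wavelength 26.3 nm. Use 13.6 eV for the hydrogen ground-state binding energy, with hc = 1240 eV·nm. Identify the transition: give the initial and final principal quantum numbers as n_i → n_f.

n_i = 3, n_f = 2

The photon energy is ΔE = hc/λ = 1240 / 26.3 = 47.15 eV.
With Z = 5, ΔE = 340.0 × (1/n_f² − 1/n_i²), so 1/n_f² − 1/n_i² = 0.1387.
Trying n_f = 2 gives 1/n_i² = 0.1113, i.e. n_i ≈ 3; this pair matches.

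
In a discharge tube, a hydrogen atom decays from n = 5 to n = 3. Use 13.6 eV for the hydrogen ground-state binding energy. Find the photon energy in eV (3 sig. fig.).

E_5 = −13.60/25 = −0.5440 eV and E_3 = −13.60/9 = −1.511 eV.
The photon energy is |E_5 − E_3| = 0.967 eV.

0.967 eV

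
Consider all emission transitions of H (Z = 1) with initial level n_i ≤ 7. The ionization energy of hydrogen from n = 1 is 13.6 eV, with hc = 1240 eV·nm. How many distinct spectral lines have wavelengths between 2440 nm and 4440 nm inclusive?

2

Enumerate all n_i → n_f pairs with 1 ≤ n_f < n_i ≤ 7 and compute λ = 1240 / [13.6·1·(1/n_f² − 1/n_i²)].
Lines falling in [2440, 4440] nm: 6→4 (2626 nm), 5→4 (4052 nm).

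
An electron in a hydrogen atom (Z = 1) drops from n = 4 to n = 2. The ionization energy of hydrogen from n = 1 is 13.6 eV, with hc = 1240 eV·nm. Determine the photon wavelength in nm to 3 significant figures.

ΔE = 13.60 × (1/2² − 1/4²) = 13.60 × 0.1875 = 2.550 eV.
λ = hc/ΔE = 1240 / 2.550 = 486 nm.

486 nm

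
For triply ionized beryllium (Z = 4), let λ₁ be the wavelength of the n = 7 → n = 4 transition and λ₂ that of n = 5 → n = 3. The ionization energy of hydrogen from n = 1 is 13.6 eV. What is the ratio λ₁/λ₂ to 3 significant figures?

1.69

λ ∝ 1/ΔE ∝ 1/(1/n_f² − 1/n_i²), and the Z² and hc factors cancel in the ratio.
λ₁/λ₂ = (1/3² − 1/5²)/(1/4² − 1/7²) = 0.07111/0.04209 = 1.69.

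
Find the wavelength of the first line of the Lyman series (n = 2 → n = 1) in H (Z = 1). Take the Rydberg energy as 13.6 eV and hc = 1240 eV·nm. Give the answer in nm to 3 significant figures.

122 nm

The Lyman series terminates on n_f = 1; the first line has n_i = 1+1 = 2.
ΔE = 13.60 × (1/1² − 1/2²) = 10.20 eV.
λ = 1240 / 10.20 = 122 nm.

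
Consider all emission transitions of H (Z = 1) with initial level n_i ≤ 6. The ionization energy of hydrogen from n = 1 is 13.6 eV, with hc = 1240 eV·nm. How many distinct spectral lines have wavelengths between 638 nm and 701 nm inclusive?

Enumerate all n_i → n_f pairs with 1 ≤ n_f < n_i ≤ 6 and compute λ = 1240 / [13.6·1·(1/n_f² − 1/n_i²)].
Lines falling in [638, 701] nm: 3→2 (656.5 nm).

1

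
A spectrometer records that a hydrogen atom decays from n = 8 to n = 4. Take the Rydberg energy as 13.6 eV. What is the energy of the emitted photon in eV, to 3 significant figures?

E_8 = −13.60/64 = −0.2125 eV and E_4 = −13.60/16 = −0.8500 eV.
The photon energy is |E_8 − E_4| = 0.638 eV.

0.638 eV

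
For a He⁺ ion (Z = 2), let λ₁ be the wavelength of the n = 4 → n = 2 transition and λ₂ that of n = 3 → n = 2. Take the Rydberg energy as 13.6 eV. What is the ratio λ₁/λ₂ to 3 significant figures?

λ ∝ 1/ΔE ∝ 1/(1/n_f² − 1/n_i²), and the Z² and hc factors cancel in the ratio.
λ₁/λ₂ = (1/2² − 1/3²)/(1/2² − 1/4²) = 0.1389/0.1875 = 0.741.

0.741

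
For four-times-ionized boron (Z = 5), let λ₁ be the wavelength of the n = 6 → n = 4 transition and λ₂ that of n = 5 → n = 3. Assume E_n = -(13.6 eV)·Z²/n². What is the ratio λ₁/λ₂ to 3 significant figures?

λ ∝ 1/ΔE ∝ 1/(1/n_f² − 1/n_i²), and the Z² and hc factors cancel in the ratio.
λ₁/λ₂ = (1/3² − 1/5²)/(1/4² − 1/6²) = 0.07111/0.03472 = 2.05.

2.05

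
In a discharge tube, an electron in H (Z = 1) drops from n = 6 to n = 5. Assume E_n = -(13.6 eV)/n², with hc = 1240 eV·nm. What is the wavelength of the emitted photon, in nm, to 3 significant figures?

7460 nm

ΔE = 13.60 × (1/5² − 1/6²) = 13.60 × 0.01222 = 0.1662 eV.
λ = hc/ΔE = 1240 / 0.1662 = 7460 nm.
This line belongs to the Pfund series.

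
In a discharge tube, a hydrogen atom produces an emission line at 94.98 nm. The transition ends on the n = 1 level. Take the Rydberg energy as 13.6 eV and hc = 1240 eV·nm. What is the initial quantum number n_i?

n_i = 5

The photon energy is ΔE = hc/λ = 1240 / 94.98 = 13.06 eV.
With Z = 1, ΔE = 13.60 × (1/n_f² − 1/n_i²), so 1/n_f² − 1/n_i² = 0.9600.
With n_f = 1: 1/n_i² = 1/1 − 0.9600 = 0.04005, so n_i ≈ 5.00.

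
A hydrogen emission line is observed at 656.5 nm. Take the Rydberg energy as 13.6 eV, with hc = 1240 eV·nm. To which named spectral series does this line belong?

Balmer

ΔE = 1240/656.5 = 1.889 eV.
This matches 13.6 × (1/2² − 1/3²), so n_f = 2: the Balmer series.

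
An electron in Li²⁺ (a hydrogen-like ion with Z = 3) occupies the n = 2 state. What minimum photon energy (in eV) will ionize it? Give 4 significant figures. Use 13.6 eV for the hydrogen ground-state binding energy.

30.60 eV

E_n = −13.6 Z²/n² = −122.4/n² eV for Z = 3.
E_2 = −122.4/4 = −30.60 eV, so ionization (to E = 0) requires 30.60 eV.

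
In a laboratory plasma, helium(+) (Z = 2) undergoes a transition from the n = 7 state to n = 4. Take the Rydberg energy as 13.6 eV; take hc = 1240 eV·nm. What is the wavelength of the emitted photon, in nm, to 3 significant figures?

542 nm

For Z = 2 the level energies scale as Z², so the effective Rydberg energy is 13.6 × 4 = 54.40 eV.
ΔE = 54.40 × (1/4² − 1/7²) = 54.40 × 0.04209 = 2.290 eV.
λ = hc/ΔE = 1240 / 2.290 = 542 nm.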